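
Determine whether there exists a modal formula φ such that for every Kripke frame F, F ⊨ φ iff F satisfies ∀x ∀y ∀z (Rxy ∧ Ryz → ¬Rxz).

Any modally definable frame class is closed under surjective bounded morphisms.
The 3-cycle (worlds s,t,u with s→t→u→s) is intransitive. Mapping every world to a single reflexive point • is a surjective bounded morphism; the reflexive point is not intransitive (R••∧R•• but R••).
So no modal formula (or set of formulas) defines exactly the intransitive frames.

No — not modally definable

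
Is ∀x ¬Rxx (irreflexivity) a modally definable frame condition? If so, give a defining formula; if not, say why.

Any modally definable frame class is closed under surjective bounded morphisms.
The 2-cycle (worlds w0,w1 with w0→w1→w0) is irreflexive, and the map sending every world to a single reflexive point • is a surjective bounded morphism (forth: every edge maps to (•,•); back: every world has a successor). So any modal formula valid on the 2-cycle is also valid on the reflexive point, which is not irreflexive.
So the class is not modally definable.

No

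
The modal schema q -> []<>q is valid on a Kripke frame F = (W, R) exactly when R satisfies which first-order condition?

Suppose q→□◇q is valid. Take Rxy and set V(q)={x}. Then q at x, so □◇q at x, so ◇q at y, so some z with Ryz has q; z=x, i.e. Ryx.

symmetry: forall x forall y (Rxy -> Ryx)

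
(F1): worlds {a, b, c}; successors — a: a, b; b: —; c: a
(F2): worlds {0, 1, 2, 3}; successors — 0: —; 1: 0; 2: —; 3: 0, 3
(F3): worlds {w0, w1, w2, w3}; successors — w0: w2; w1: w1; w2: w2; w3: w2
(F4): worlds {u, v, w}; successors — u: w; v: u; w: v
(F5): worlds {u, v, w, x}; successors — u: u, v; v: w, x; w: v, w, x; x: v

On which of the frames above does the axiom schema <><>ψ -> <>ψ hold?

(F2), (F3)

This is the axiom for transitivity; its first-order frame correspondent is forall x forall y forall z (Rxy & Ryz -> Rxz).
(F1): fails — Rca and Rab but not Rcb.
(F2): holds.
(F3): holds.
(F4): fails — Rvu and Ruw but not Rvw.
(F5): fails — Ruv and Rvw but not Ruw.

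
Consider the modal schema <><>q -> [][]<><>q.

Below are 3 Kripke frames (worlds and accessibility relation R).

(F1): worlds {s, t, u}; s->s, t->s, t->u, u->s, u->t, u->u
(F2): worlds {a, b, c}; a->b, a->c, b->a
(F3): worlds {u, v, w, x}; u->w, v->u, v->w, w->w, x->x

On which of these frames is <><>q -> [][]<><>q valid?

The schema corresponds to a generalized confluence (Geach) condition: forall x forall y forall z ((x R^2 y & x R^2 z) -> exists w (y = w & z R^2 w)).
(F1): fails — tR²t, tR²s but no w with t=w and sR²w.
(F2): fails — bR²b, bR²c but no w with b=w and cR²w.
(F3): satisfies the condition.

(F3)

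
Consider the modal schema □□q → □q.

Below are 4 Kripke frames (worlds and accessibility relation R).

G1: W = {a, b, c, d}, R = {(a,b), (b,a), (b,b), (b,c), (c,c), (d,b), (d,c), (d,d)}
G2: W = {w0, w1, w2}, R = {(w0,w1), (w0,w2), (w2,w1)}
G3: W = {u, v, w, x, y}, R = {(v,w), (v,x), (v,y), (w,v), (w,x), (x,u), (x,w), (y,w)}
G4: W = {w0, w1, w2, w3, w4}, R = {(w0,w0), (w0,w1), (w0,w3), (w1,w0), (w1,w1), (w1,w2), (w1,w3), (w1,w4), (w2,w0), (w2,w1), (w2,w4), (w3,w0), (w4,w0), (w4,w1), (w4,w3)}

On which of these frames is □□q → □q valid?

G1, G4

Frame correspondent (Sahlqvist): ∀x ∀y (Rxy → ∃z (Rxz ∧ Rzy)) — i.e. density.
G1: satisfies the condition.
G2: fails — Rw2w1 but no z with Rw2z and Rzw1.
G3: fails — Rxw but no z with Rxz and Rzw.
G4: satisfies the condition.
Valid on: G1, G4.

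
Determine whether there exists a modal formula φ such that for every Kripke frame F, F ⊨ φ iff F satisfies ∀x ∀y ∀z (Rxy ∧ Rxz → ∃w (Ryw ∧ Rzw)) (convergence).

The condition is convergence. A defining modal formula is ◇□q → □◇q.

Yes — defined by ◇□q → □◇q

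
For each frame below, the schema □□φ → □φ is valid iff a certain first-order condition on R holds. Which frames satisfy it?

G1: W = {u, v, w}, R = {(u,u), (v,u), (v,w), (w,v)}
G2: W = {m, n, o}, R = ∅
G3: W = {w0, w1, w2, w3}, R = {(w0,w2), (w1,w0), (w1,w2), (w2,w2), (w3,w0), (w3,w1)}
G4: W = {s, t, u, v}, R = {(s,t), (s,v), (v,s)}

G2

Frame correspondent (Sahlqvist): ∀x ∀y (Rxy → ∃z (Rxz ∧ Rzy)) — i.e. density.
G1: fails — Rvw but no z with Rvz and Rzw.
G2: satisfies the condition.
G3: fails — Rw1w0 but no z with Rw1z and Rzw0.
G4: fails — Rsv but no z with Rsz and Rzv.
Valid on: G2.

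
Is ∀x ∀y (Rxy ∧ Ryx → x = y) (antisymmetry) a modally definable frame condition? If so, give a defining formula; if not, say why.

No — not modally definable

Modal frame validity is preserved under surjective bounded morphisms.
The 6-cycle (worlds a,b,c,d,e,f with a→b→c→d→e→f→a) is antisymmetric. Sending even-indexed worlds to s and odd-indexed worlds to t is a surjective bounded morphism onto the two-world frame with s↔t, which is not antisymmetric.
So no modal formula (or set of formulas) defines exactly the antisymmetric frames.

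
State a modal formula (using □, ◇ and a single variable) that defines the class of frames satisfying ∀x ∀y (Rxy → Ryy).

The condition is shift-reflexivity. The T□ schema □(□q → q) defines it.
Suppose □(□q→q) is valid. Take Rxy and set V(q)={w : Ryw}. Then at y, □q holds; since □(□q→q) at x, □q→q at y, so q at y, i.e. Ryy.

□(□q → q)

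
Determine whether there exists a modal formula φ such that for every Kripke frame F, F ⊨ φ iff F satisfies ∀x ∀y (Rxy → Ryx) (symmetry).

This is a Sahlqvist condition; the B axiom q → □◇q defines it.
Suppose q→□◇q is valid. Take Rxy and set V(q)={x}. Then q at x, so □◇q at x, so ◇q at y, so some z with Ryz has q; z=x, i.e. Ryx.

Definable; q → □◇q defines it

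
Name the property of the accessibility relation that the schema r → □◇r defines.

This is the B axiom.
Its frame correspondent is symmetry — ∀x ∀y (Rxy → Ryx).

Symmetry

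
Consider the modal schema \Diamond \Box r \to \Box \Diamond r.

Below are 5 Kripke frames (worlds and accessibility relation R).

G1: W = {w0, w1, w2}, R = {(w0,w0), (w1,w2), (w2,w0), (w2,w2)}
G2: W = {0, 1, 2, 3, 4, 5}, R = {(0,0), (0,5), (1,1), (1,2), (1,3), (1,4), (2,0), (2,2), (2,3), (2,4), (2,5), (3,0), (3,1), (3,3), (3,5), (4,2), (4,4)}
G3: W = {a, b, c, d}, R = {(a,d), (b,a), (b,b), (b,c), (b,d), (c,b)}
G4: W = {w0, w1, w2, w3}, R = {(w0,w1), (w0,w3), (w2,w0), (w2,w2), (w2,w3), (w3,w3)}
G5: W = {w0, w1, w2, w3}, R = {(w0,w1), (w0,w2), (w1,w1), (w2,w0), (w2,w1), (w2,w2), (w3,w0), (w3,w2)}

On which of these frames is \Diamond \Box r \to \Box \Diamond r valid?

G1, G5

Frame correspondent (Sahlqvist): \forall x \forall y \forall z (Rxy \wedge Rxz \to \exists w (Ryw \wedge Rzw)) — i.e. convergence.
G1: holds.
G2: fails — R00 and R05 but 0 and 5 have no common successor.
G3: fails — Rad and Rad but d and d have no common successor.
G4: fails — Rw0w1 and Rw0w1 but w1 and w1 have no common successor.
G5: holds.
Valid on: G1, G5.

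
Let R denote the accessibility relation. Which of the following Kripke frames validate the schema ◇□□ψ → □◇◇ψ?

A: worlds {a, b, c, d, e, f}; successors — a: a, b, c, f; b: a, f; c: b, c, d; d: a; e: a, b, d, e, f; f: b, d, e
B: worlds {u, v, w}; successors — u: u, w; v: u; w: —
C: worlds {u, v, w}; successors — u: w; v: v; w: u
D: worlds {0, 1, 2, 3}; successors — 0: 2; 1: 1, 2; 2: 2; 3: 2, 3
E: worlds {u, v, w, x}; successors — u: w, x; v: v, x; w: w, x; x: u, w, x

A, C, D, E

This is the axiom for a generalized confluence (Geach) condition; its first-order frame correspondent is ∀x ∀y ∀z ((xRy ∧ xRz) → ∃w (yR²w ∧ zR²w)).
A: holds.
B: fails — uRu, uRw but no t with uR²t and wR²t.
C: holds.
D: holds.
E: holds.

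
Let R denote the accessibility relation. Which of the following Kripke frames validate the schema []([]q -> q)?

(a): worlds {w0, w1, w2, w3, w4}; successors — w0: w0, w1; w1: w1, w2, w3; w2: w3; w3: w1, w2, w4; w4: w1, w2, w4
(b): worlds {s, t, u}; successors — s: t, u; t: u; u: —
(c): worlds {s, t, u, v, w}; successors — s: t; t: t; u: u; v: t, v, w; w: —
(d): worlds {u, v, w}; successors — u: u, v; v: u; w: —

Frame correspondent (Sahlqvist): forall x forall y (Rxy -> Ryy) — i.e. shift-reflexivity.
(a): fails — Rw1w2 but not Rw2w2.
(b): fails — Rsu but not Ruu.
(c): fails — Rvw but not Rww.
(d): fails — Ruv but not Rvv.

none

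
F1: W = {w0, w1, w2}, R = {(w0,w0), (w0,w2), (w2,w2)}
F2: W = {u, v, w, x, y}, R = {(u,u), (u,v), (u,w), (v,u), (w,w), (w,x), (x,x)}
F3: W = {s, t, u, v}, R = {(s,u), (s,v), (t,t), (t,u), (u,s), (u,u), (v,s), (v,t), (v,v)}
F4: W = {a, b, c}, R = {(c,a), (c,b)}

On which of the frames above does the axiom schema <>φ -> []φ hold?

Frame correspondent (Sahlqvist): forall x forall y forall z (Rxy & Rxz -> y = z) — i.e. partial functionality.
F1: fails — w0 sees both w0 and w2.
F2: fails — u sees both u and v.
F3: fails — s sees both u and v.
F4: fails — c sees both a and b.

none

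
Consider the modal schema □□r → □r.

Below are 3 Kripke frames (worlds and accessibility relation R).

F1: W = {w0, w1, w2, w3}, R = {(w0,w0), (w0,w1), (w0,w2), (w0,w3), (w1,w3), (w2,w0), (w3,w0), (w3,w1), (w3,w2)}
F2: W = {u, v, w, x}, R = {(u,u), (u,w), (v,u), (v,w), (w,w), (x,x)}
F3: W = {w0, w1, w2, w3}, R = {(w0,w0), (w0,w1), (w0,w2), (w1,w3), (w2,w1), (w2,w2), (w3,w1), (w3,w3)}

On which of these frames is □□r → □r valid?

F2, F3

This is the axiom for density; its first-order frame correspondent is ∀x ∀y (Rxy → ∃z (Rxz ∧ Rzy)).
F1: fails — Rw1w3 but no z with Rw1z and Rzw3.
F2: condition met.
F3: condition met.
Valid on: F2, F3.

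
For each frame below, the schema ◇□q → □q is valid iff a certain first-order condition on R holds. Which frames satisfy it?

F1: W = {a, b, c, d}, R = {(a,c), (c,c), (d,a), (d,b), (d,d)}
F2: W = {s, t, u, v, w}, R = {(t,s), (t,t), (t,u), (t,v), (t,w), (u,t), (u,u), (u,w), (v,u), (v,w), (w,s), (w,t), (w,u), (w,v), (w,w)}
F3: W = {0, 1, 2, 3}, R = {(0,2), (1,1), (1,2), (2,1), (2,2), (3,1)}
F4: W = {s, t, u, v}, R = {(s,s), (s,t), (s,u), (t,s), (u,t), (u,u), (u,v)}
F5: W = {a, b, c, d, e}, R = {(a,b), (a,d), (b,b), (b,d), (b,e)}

F3

This is the axiom for a generalized confluence (Geach) condition; its first-order frame correspondent is ∀x ∀y ∀z ((xRy ∧ xRz) → ∃w (yRw ∧ z = w)).
F1: fails — dRa, dRa but no w with aRw and a=w.
F2: fails — tRs, tRs but no w* with sRw* and s=w*.
F3: condition met.
F4: fails — sRt, sRt but no w with tRw and t=w.
F5: fails — aRd, aRb but no w with dRw and b=w.
Valid on: F3.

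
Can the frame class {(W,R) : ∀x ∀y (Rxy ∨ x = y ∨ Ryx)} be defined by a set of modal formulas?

If a class were modally definable it would be closed under disjoint unions (Goldblatt–Thomason).
Take 4 disjoint single-world reflexive frames: each is trivially connected, but their disjoint union has 4 worlds with no edge between distinct components, so it is not connected.
So no modal formula (or set of formulas) defines exactly the connected frames.

No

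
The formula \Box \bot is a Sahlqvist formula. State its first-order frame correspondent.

emptiness of R

This is the Ver axiom.
It corresponds to emptiness of R: \forall x \forall y \neg Rxy.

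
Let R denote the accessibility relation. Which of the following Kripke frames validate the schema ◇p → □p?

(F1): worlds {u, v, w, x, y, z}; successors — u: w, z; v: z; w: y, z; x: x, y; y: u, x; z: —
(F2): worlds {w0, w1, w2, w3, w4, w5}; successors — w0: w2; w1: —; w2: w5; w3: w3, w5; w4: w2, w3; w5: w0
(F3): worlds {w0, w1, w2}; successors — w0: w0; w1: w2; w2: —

(F3)

The schema corresponds to partial functionality: ∀x ∀y ∀z (Rxy ∧ Rxz → y = z).
(F1): fails — u sees both w and z.
(F2): fails — w3 sees both w3 and w5.
(F3): ✓.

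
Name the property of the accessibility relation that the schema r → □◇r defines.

symmetry

This is the B axiom.
It corresponds to symmetry: ∀x ∀y (Rxy → Ryx).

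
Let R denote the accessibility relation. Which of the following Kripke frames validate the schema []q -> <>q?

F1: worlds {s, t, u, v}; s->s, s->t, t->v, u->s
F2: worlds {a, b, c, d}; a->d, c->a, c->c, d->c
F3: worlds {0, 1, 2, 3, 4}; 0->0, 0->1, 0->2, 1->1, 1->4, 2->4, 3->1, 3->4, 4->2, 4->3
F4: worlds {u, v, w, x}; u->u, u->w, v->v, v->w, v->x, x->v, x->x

The schema corresponds to seriality: forall x exists y Rxy.
F1: fails — world v has no successor.
F2: fails — world b has no successor.
F3: holds.
F4: fails — world w has no successor.

F3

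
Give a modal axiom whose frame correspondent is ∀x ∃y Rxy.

A defining formula is □s → ◇s (the D axiom).
Suppose □s→◇s is valid. At any x set V(s)=W. Then □s at x, so ◇s at x, so x has a successor.

□s → ◇s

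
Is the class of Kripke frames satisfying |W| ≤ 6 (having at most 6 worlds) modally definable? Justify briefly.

Any modally definable frame class is closed under disjoint unions.
Any modal formula valid on each of 7 disjoint one-world frames is valid on their disjoint union (validity is preserved under disjoint unions). Each one-world frame has |W|=1≤6, but the union has |W|=7.
So no modal formula (or set of formulas) defines exactly the |W|≤6 frames.

Not definable by any modal formula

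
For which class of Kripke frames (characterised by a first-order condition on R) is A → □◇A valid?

This is the B axiom.
It corresponds to symmetry: ∀x ∀y (Rxy → Ryx).

symmetry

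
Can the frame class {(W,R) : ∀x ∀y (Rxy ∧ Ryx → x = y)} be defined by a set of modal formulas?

No — not modally definable

Modal frame validity is preserved under surjective bounded morphisms.
The 6-cycle (worlds 0,1,2,3,4,5 with 0→1→2→3→4→5→0) is antisymmetric. Sending even-indexed worlds to s and odd-indexed worlds to t is a surjective bounded morphism onto the two-world frame with s↔t, which is not antisymmetric.
Hence antisymmetry is not modally definable.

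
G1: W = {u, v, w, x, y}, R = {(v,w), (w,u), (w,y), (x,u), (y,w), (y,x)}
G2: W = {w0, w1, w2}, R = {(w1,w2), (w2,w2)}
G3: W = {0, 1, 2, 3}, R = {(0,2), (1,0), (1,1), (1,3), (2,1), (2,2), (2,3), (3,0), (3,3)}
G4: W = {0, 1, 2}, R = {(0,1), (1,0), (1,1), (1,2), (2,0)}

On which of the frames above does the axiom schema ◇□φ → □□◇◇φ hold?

Frame correspondent (Sahlqvist): ∀x ∀y ∀z ((xRy ∧ xR²z) → ∃w (yRw ∧ zR²w)) — i.e. a generalized confluence (Geach) condition.
G1: fails — vRw, vR²u but no t with wRt and uR²t.
G2: condition met.
G3: condition met.
G4: fails — 1R2, 1R²2 but no w with 2Rw and 2R²w.

G2, G3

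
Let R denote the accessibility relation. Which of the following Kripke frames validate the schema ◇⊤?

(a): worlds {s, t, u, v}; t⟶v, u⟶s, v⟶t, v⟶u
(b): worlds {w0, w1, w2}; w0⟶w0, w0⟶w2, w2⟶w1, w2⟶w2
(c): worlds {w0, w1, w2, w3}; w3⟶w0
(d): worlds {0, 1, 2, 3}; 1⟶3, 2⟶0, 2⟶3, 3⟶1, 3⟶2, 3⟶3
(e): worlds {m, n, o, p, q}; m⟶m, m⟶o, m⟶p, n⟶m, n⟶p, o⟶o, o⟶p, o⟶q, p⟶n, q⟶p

(e)

The schema corresponds to seriality: ∀x ∃y Rxy.
(a): fails — world s has no successor.
(b): fails — world w1 has no successor.
(c): fails — world w0 has no successor.
(d): fails — world 0 has no successor.
(e): holds.
Valid on: (e).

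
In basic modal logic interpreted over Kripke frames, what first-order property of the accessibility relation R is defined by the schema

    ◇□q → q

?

Symmetry

This is frame-equivalent to q → □◇q (substitute ¬q for q and contrapose).
Suppose q→□◇q is valid. Take Rxy and set V(q)={x}. Then q at x, so □◇q at x, so ◇q at y, so some z with Ryz has q; z=x, i.e. Ryx.
Conversely, any frame satisfying ∀x ∀y (Rxy → Ryx) validates the schema.
Frame condition: ∀x ∀y (Rxy → Ryx).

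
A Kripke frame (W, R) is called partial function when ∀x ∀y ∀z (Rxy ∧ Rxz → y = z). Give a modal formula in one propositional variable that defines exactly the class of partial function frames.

◇s → □s

The condition is partial functionality. The CD schema ◇s → □s defines it.
Suppose ◇s→□s is valid. Take Rxy, Rxz and set V(s)={y}. Then ◇s at x, so □s at x, so s at z, i.e. z=y.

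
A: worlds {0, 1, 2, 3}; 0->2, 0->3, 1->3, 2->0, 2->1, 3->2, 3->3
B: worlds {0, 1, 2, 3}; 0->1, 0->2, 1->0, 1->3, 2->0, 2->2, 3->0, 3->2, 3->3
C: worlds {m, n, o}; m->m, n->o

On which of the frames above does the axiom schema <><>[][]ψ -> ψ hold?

This is the axiom for a generalized confluence (Geach) condition; its first-order frame correspondent is forall x forall y (x R^2 y -> exists w (y R^2 w & x = w)).
A: fails — 0R²1 but no w with 1R²w and 0=w.
B: fails — 1R²0 but no w with 0R²w and 1=w.
C: condition met.
Valid on: C.

C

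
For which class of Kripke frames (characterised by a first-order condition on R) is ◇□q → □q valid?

the Euclidean property: ∀x ∀y ∀z (Rxy ∧ Rxz → Ryz)

This is frame-equivalent to ◇q → □◇q (substitute ¬q for q and contrapose).
Suppose ◇q→□◇q is valid. Take Rxy, Rxz and set V(q)={y}. Then ◇q at x, so □◇q at x, so ◇q at z, so some w with Rzw has q; w=y, i.e. Rzy. By symmetry of the argument, Ryz.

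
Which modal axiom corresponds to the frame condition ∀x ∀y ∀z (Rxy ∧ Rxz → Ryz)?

This is the Euclidean property; the standard corresponding axiom is 5: ◇p → □◇p.

◇p → □◇p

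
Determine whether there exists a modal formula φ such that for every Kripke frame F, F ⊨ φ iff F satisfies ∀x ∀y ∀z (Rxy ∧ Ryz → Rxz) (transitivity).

Yes — defined by □r → □□r

Yes: it is transitivity, defined by the 4 schema □r → □□r.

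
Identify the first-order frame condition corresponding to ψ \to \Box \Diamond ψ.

symmetry

This is the B axiom.
Its frame correspondent is symmetry — \forall x \forall y (Rxy \to Ryx).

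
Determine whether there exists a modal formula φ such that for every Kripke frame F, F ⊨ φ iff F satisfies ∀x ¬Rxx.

No — not modally definable

Modal frame validity is preserved under surjective bounded morphisms.
The 5-cycle (worlds 0,1,2,3,4 with 0→1→2→3→4→0) is irreflexive, and the map sending every world to a single reflexive point • is a surjective bounded morphism (forth: every edge maps to (•,•); back: every world has a successor). So any modal formula valid on the 5-cycle is also valid on the reflexive point, which is not irreflexive.
Hence irreflexivity is not modally definable.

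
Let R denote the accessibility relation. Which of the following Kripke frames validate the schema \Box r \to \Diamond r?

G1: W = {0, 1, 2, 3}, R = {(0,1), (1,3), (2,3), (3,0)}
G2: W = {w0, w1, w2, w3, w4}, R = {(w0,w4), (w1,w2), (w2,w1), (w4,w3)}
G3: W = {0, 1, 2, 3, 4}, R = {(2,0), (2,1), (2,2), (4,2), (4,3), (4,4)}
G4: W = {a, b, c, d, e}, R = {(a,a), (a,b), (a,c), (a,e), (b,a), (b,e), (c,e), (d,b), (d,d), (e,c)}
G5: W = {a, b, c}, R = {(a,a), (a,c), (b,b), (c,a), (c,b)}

G1, G4, G5

This is the axiom for seriality; its first-order frame correspondent is \forall x \exists y Rxy.
G1: ✓.
G2: fails — world w3 has no successor.
G3: fails — world 0 has no successor.
G4: ✓.
G5: ✓.
Valid on: G1, G4, G5.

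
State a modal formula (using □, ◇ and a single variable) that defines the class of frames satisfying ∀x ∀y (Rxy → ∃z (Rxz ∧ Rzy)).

This is density; the standard corresponding axiom is C4: □□q → □q.
Suppose □□q→□q is valid. Take Rxy and set V(q)={w : xR²w}. Then □□q at x, so □q at x, so q at y, i.e. ∃z(Rxz∧Rzy).

□□q → □q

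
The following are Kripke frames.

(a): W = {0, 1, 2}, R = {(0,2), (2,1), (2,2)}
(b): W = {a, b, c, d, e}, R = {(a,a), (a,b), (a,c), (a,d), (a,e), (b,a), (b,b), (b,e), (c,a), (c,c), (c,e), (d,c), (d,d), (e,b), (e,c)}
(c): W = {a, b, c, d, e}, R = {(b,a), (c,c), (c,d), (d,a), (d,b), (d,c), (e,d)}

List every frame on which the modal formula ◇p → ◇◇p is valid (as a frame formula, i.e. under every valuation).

(a), (b)

Frame correspondent (Sahlqvist): ∀x ∀y (xRy → ∃w (y = w ∧ xR²w)) — i.e. a generalized confluence (Geach) condition.
(a): satisfies the condition.
(b): satisfies the condition.
(c): fails — bRa but no w with a=w and bR²w.
Valid on: (a), (b).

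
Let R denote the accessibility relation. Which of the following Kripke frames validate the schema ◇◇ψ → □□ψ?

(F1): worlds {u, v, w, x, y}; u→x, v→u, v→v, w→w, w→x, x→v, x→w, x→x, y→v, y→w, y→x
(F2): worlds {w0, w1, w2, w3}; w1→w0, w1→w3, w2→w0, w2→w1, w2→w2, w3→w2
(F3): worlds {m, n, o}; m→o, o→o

Frame correspondent (Sahlqvist): ∀x ∀y ∀z ((xR²y ∧ xR²z) → ∃w (y = w ∧ z = w)) — i.e. a generalized confluence (Geach) condition.
(F1): fails — uR²v, uR²w but v ≠ w.
(F2): fails — w2R²w0, w2R²w1 but w0 ≠ w1.
(F3): satisfies the condition.

(F3)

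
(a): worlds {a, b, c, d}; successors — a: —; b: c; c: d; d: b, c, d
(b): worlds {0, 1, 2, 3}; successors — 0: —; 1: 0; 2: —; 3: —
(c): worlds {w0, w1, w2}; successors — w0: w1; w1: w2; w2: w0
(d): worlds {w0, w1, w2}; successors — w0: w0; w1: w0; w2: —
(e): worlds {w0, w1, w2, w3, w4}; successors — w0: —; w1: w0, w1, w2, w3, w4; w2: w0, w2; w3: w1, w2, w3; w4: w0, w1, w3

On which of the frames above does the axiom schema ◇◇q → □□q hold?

(b), (c), (d)

This is the axiom for a generalized confluence (Geach) condition; its first-order frame correspondent is ∀x ∀y ∀z ((xR²y ∧ xR²z) → ∃w (y = w ∧ z = w)).
(a): fails — cR²b, cR²c but b ≠ c.
(b): ✓.
(c): ✓.
(d): ✓.
(e): fails — w1R²w0, w1R²w1 but w0 ≠ w1.
Valid on: (b), (c), (d).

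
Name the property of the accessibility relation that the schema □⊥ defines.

□⊥ is valid iff no world has any successor (otherwise □⊥ fails at any world with one).
The converse is a direct semantic check.
So the correspondent is emptiness of R.

Emptiness of R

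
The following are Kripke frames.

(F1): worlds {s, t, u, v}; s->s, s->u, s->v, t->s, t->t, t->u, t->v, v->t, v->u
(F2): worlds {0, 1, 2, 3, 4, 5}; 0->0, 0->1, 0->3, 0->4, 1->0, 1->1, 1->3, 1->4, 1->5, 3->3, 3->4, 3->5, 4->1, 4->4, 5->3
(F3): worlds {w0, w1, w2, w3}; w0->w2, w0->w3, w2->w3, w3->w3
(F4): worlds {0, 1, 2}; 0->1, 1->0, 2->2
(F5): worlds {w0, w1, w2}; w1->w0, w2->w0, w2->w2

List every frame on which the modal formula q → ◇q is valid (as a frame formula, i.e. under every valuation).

none

The schema corresponds to a generalized confluence (Geach) condition: ∀x ∃w (x = w ∧ xRw).
(F1): fails — at u but no w with u=w and uRw.
(F2): fails — at 2 but no w with 2=w and 2Rw.
(F3): fails — at w0 but no w with w0=w and w0Rw.
(F4): fails — at 0 but no w with 0=w and 0Rw.
(F5): fails — at w0 but no w with w0=w and w0Rw.
Valid on no frame.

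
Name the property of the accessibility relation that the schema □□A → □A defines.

density: ∀x ∀y (Rxy → ∃z (Rxz ∧ Rzy))

Suppose □□A→□A is valid. Take Rxy and set V(A)={w : xR²w}. Then □□A at x, so □A at x, so A at y, i.e. ∃z(Rxz∧Rzy).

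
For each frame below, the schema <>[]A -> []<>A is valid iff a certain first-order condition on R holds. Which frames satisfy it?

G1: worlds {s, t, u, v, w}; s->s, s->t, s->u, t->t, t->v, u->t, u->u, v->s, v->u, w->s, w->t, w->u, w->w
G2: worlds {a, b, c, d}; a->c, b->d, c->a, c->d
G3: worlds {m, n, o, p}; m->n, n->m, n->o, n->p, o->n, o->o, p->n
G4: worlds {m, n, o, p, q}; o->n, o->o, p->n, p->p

The schema corresponds to convergence: forall x forall y forall z (Rxy & Rxz -> exists w (Ryw & Rzw)).
G1: fails — Rtv and Rtt but v and t have no common successor.
G2: fails — Rbd and Rbd but d and d have no common successor.
G3: holds.
G4: fails — Roo and Ron but o and n have no common successor.
Valid on: G3.

G3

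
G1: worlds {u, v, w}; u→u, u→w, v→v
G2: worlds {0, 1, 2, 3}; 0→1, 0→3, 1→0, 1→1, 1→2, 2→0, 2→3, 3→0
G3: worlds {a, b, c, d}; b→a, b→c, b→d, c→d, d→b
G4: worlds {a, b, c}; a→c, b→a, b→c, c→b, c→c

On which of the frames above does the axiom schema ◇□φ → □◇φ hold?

The schema corresponds to convergence: ∀x ∀y ∀z (Rxy ∧ Rxz → ∃w (Ryw ∧ Rzw)).
G1: fails — Ruw and Ruw but w and w have no common successor.
G2: fails — R23 and R20 but 3 and 0 have no common successor.
G3: fails — Rbc and Rba but c and a have no common successor.
G4: ✓.

G4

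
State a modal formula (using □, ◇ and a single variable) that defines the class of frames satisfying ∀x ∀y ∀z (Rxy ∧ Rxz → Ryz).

A defining formula is ◇r → □◇r (the 5 axiom).
Suppose ◇r→□◇r is valid. Take Rxy, Rxz and set V(r)={y}. Then ◇r at x, so □◇r at x, so ◇r at z, so some w with Rzw has r; w=y, i.e. Rzy. By symmetry of the argument, Ryz.

◇r → □◇r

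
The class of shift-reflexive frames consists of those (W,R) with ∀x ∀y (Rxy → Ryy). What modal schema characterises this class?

□(□p → p)

The condition is shift-reflexivity. The T□ schema □(□p → p) defines it.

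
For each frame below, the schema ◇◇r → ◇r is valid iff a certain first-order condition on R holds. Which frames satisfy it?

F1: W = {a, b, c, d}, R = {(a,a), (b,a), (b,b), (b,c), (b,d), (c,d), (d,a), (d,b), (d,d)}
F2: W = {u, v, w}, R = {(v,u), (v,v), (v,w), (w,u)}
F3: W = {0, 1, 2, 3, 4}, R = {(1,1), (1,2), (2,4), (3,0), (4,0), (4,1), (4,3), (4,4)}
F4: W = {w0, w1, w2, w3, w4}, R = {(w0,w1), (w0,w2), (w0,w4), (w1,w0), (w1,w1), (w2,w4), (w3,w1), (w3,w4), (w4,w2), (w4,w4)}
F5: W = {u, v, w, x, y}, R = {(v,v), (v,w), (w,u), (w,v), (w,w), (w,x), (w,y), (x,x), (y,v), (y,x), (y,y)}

Frame correspondent (Sahlqvist): ∀x ∀y ∀z (Rxy ∧ Ryz → Rxz) — i.e. transitivity.
F1: fails — Rcd and Rdb but not Rcb.
F2: satisfies the condition.
F3: fails — R12 and R24 but not R14.
F4: fails — Rw1w0 and Rw0w4 but not Rw1w4.
F5: fails — Rvw and Rwu but not Rvu.

F2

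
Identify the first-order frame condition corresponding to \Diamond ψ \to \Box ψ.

Suppose ◇ψ→□ψ is valid. Take Rxy, Rxz and set V(ψ)={y}. Then ◇ψ at x, so □ψ at x, so ψ at z, i.e. z=y.
Conversely, any frame satisfying \forall x \forall y \forall z (Rxy \wedge Rxz \to y = z) validates the schema.
So the correspondent is partial functionality.

partial functionality: \forall x \forall y \forall z (Rxy \wedge Rxz \to y = z)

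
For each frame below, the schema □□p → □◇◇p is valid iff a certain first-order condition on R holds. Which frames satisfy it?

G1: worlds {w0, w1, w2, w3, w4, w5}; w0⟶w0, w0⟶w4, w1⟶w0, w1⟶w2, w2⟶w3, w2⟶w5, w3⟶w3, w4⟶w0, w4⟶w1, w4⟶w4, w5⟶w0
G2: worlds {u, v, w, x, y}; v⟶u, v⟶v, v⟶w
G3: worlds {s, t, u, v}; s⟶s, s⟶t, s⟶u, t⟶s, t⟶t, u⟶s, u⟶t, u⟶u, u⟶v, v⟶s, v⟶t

This is the axiom for a generalized confluence (Geach) condition; its first-order frame correspondent is ∀x ∀z (xRz → ∃w (xR²w ∧ zR²w)).
G1: ✓.
G2: fails — vRu but no t with vR²t and uR²t.
G3: ✓.

G1, G3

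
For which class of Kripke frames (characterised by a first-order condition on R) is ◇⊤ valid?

◇⊤ holds at w iff w has a successor, so frame-validity of ◇⊤ is exactly seriality. Equivalently via □ψ → ◇ψ:
Suppose □ψ→◇ψ is valid. At any x set V(ψ)=W. Then □ψ at x, so ◇ψ at x, so x has a successor.

seriality: ∀x ∃y Rxy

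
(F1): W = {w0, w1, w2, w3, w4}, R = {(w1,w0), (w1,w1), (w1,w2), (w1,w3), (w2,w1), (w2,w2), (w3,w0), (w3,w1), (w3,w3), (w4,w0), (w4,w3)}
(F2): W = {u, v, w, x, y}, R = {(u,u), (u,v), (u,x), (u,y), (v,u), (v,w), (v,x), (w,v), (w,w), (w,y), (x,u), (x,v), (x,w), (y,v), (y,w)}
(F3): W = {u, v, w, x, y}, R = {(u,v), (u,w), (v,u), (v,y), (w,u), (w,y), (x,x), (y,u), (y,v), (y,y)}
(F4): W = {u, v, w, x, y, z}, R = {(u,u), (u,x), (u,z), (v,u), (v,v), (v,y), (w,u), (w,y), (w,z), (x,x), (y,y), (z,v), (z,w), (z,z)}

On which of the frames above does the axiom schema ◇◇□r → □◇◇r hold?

(F2)

The schema corresponds to a generalized confluence (Geach) condition: ∀x ∀y ∀z ((xR²y ∧ xRz) → ∃w (yRw ∧ zR²w)).
(F1): fails — w1R²w0, w1Rw0 but no w with w0Rw and w0R²w.
(F2): holds.
(F3): fails — vR²u, vRu but no t with uRt and uR²t.
(F4): fails — uR²v, uRx but no t with vRt and xR²t.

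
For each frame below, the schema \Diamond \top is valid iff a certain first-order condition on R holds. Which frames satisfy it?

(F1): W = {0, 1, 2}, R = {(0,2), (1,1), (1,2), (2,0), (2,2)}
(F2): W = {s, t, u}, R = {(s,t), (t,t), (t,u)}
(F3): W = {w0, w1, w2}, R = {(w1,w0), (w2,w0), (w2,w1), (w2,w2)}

(F1)

This is the axiom for seriality; its first-order frame correspondent is \forall x \exists y Rxy.
(F1): ✓.
(F2): fails — world u has no successor.
(F3): fails — world w0 has no successor.
Valid on: (F1).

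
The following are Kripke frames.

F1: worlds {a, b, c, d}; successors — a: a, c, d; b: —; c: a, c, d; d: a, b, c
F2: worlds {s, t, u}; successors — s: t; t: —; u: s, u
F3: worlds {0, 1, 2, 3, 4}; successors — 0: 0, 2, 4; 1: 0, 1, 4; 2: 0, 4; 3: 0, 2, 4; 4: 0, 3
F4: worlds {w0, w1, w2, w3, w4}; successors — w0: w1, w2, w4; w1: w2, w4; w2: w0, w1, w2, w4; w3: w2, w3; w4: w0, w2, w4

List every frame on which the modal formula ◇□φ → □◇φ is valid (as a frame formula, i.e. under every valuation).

F3, F4

The schema corresponds to convergence: ∀x ∀y ∀z (Rxy ∧ Rxz → ∃w (Ryw ∧ Rzw)).
F1: fails — Rdc and Rdb but c and b have no common successor.
F2: fails — Rst and Rst but t and t have no common successor.
F3: holds.
F4: holds.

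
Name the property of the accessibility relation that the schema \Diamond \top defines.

◇⊤ holds at w iff w has a successor, so frame-validity of ◇⊤ is exactly seriality. Equivalently via □A → ◇A:
Suppose □A→◇A is valid. At any x set V(A)=W. Then □A at x, so ◇A at x, so x has a successor.

Seriality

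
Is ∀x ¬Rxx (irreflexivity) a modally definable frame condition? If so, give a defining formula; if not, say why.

Modal frame validity is preserved under surjective bounded morphisms.
The 3-cycle (worlds w0,w1,w2 with w0→w1→w2→w0) is irreflexive, and the map sending every world to a single reflexive point • is a surjective bounded morphism (forth: every edge maps to (•,•); back: every world has a successor). So any modal formula valid on the 3-cycle is also valid on the reflexive point, which is not irreflexive.
So no modal formula (or set of formulas) defines exactly the irreflexive frames.

No — not modally definable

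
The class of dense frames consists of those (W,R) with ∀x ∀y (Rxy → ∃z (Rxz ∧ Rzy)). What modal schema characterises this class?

□□ψ → □ψ

This is density; the standard corresponding axiom is C4: □□ψ → □ψ.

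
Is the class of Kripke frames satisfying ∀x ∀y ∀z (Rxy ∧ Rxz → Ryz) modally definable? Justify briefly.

The condition is the Euclidean property. A defining modal formula is ◇p → □◇p.
Suppose ◇p→□◇p is valid. Take Rxy, Rxz and set V(p)={y}. Then ◇p at x, so □◇p at x, so ◇p at z, so some w with Rzw has p; w=y, i.e. Rzy. By symmetry of the argument, Ryz.

Yes — defined by ◇p → □◇p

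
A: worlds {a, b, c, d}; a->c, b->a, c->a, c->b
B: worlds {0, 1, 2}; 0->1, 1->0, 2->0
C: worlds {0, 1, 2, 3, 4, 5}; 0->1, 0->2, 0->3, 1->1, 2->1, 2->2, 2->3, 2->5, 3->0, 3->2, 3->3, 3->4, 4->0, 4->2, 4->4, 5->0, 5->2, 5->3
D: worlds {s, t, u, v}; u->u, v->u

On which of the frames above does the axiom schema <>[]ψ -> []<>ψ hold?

The schema corresponds to convergence: forall x forall y forall z (Rxy & Rxz -> exists w (Ryw & Rzw)).
A: fails — Rca and Rcb but a and b have no common successor.
B: satisfies the condition.
C: fails — R01 and R03 but 1 and 3 have no common successor.
D: satisfies the condition.
Valid on: B, D.

B, D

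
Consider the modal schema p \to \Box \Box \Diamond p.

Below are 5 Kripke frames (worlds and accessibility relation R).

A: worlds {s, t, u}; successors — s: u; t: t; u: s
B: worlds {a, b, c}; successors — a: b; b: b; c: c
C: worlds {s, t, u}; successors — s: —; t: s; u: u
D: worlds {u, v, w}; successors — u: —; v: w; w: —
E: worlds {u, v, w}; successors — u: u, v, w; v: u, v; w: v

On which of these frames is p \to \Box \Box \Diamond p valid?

This is the axiom for a generalized confluence (Geach) condition; its first-order frame correspondent is \forall x \forall z (x R^2 z \to \exists w (x = w \wedge zRw)).
A: fails — sR²s but no w with s=w and sRw.
B: fails — aR²b but no w with a=w and bRw.
C: satisfies the condition.
D: satisfies the condition.
E: fails — uR²w but no t with u=t and wRt.
Valid on: C, D.

C, D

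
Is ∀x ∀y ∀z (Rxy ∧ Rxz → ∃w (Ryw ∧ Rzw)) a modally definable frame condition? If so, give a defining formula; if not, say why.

The condition is convergence. A defining modal formula is ◇□q → □◇q.
Suppose ◇□q→□◇q is valid. Take Rxy, Rxz and set V(q)={w : Ryw}. Then □q at y so ◇□q at x, so □◇q at x, so ◇q at z, giving w with Rzw and Ryw.

Definable; ◇□q → □◇q defines it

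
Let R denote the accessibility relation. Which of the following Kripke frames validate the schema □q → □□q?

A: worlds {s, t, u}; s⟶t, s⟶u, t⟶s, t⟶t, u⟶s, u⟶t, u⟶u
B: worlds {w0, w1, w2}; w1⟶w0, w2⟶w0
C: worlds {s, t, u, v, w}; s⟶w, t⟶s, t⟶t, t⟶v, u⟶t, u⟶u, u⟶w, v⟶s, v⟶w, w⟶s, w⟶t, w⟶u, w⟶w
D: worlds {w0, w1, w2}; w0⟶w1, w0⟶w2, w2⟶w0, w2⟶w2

Frame correspondent (Sahlqvist): ∀x ∀y ∀z (Rxy ∧ Ryz → Rxz) — i.e. transitivity.
A: fails — Rts and Rsu but not Rtu.
B: satisfies the condition.
C: fails — Rwt and Rtv but not Rwv.
D: fails — Rw2w0 and Rw0w1 but not Rw2w1.
Valid on: B.

B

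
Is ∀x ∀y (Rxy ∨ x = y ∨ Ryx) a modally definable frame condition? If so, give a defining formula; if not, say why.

Modal frame validity is preserved under disjoint unions.
Take 3 disjoint single-world reflexive frames: each is trivially connected, but their disjoint union has 3 worlds with no edge between distinct components, so it is not connected.
So the class is not modally definable.

Not definable by any modal formula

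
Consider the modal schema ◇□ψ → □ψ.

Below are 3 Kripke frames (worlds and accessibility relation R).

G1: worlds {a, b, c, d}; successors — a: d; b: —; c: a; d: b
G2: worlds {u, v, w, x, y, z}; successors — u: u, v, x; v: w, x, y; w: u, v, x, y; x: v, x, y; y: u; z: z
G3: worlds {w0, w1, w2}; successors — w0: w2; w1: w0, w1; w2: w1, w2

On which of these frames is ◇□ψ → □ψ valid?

This is the axiom for the Euclidean property; its first-order frame correspondent is ∀x ∀y ∀z (Rxy ∧ Rxz → Ryz).
G1: fails — Rad and Rad but not Rdd.
G2: fails — Ruv and Ruv but not Rvv.
G3: fails — Rw1w0 and Rw1w1 but not Rw0w1.

none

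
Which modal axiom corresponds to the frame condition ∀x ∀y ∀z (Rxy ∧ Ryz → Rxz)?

A defining formula is □ψ → □□ψ (the 4 axiom).

□ψ → □□ψ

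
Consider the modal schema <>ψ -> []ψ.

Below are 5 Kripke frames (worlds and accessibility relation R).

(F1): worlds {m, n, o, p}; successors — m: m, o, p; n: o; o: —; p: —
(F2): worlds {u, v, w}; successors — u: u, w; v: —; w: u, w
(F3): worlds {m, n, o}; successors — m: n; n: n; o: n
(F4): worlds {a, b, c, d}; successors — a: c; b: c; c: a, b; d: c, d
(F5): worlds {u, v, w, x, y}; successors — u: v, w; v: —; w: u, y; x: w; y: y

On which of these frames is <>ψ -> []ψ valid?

(F3)

This is the axiom for partial functionality; its first-order frame correspondent is forall x forall y forall z (Rxy & Rxz -> y = z).
(F1): fails — m sees both m and o.
(F2): fails — u sees both u and w.
(F3): ✓.
(F4): fails — c sees both a and b.
(F5): fails — u sees both v and w.
Valid on: (F3).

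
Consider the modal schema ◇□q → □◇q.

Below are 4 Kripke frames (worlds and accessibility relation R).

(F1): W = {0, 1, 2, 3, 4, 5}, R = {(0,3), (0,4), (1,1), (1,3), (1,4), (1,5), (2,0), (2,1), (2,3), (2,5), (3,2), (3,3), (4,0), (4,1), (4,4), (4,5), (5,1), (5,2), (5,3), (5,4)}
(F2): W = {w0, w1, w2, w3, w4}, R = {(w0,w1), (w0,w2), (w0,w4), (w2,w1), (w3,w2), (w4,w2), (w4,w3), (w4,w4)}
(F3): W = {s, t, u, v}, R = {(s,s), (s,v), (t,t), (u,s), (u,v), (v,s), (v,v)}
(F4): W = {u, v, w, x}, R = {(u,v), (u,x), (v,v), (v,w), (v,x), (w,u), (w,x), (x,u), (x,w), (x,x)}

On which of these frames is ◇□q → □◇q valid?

(F3), (F4)

The schema corresponds to convergence: ∀x ∀y ∀z (Rxy ∧ Rxz → ∃w (Ryw ∧ Rzw)).
(F1): fails — R03 and R04 but 3 and 4 have no common successor.
(F2): fails — Rw0w4 and Rw0w1 but w4 and w1 have no common successor.
(F3): condition met.
(F4): condition met.
Valid on: (F3), (F4).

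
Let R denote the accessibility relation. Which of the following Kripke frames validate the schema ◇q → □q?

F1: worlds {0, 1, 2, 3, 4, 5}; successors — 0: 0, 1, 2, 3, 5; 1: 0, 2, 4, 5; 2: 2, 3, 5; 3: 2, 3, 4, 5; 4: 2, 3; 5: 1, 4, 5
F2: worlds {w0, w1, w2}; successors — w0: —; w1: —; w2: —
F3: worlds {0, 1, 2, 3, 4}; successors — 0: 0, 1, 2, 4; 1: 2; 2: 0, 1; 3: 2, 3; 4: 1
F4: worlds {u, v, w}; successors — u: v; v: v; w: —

This is the axiom for partial functionality; its first-order frame correspondent is ∀x ∀y ∀z (Rxy ∧ Rxz → y = z).
F1: fails — 0 sees both 0 and 1.
F2: satisfies the condition.
F3: fails — 0 sees both 0 and 1.
F4: satisfies the condition.

F2, F4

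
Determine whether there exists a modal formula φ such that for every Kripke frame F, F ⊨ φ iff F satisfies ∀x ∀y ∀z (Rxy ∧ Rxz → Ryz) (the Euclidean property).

Yes: it is the Euclidean property, defined by the 5 schema ◇r → □◇r.
Suppose ◇r→□◇r is valid. Take Rxy, Rxz and set V(r)={y}. Then ◇r at x, so □◇r at x, so ◇r at z, so some w with Rzw has r; w=y, i.e. Rzy. By symmetry of the argument, Ryz.

Definable; ◇r → □◇r defines it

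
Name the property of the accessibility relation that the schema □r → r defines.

reflexivity: ∀x Rxx

Suppose □r→r is valid. At any x set V(r)={w : Rxw}. Then □r holds at x, so r holds at x, i.e. Rxx.
The converse is a direct semantic check.
So the correspondent is reflexivity.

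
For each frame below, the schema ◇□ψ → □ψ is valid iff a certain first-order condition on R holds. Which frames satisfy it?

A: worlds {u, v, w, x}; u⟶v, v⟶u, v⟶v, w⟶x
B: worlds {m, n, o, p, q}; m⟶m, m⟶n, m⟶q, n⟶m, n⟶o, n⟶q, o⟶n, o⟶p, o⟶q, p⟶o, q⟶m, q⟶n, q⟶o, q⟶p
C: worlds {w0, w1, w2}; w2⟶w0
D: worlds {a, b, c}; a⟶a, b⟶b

D

This is the axiom for the Euclidean property; its first-order frame correspondent is ∀x ∀y ∀z (Rxy ∧ Rxz → Ryz).
A: fails — Rvu and Rvu but not Ruu.
B: fails — Rmq and Rmq but not Rqq.
C: fails — Rw2w0 and Rw2w0 but not Rw0w0.
D: ✓.
Valid on: D.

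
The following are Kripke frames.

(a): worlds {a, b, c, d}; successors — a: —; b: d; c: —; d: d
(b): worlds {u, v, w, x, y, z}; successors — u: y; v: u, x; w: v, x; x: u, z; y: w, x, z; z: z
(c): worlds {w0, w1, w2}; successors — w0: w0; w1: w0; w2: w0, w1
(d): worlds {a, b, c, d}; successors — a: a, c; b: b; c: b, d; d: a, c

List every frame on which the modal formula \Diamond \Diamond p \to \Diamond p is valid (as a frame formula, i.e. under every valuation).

Frame correspondent (Sahlqvist): \forall x \forall y \forall z (Rxy \wedge Ryz \to Rxz) — i.e. transitivity.
(a): holds.
(b): fails — Ryx and Rxu but not Ryu.
(c): holds.
(d): fails — Rcd and Rdc but not Rcc.
Valid on: (a), (c).

(a), (c)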